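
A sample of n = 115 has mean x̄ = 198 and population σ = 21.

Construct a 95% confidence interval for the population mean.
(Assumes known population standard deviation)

Answer: (194.1617, 201.8383)

Derivation:
Confidence level: 95%, α = 0.05
z_0.025 = 1.960
SE = σ/√n = 21/√115 = 1.9583
Margin of error = 1.960 × 1.9583 = 3.8383
CI: x̄ ± margin = 198 ± 3.8383
CI: (194.1617, 201.8383)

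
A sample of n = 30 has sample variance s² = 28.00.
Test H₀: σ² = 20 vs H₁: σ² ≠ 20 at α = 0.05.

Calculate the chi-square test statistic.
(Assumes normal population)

df = n - 1 = 29
χ² = (n-1)s²/σ₀² = 29×28.00/20 = 40.6000
Critical values: χ²_{0.975,29} = 16.047, χ²_{0.025,29} = 45.722
Rejection region: χ² < 16.047 or χ² > 45.722
Decision: fail to reject H₀

Answer: χ² = 40.6000, fail to reject H₀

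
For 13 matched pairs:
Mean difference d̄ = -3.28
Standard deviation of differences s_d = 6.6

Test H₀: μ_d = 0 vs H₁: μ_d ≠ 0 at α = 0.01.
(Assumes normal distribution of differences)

df = n - 1 = 12
SE = s_d/√n = 6.6/√13 = 1.8305
t = d̄/SE = -3.28/1.8305 = -1.7919
Critical value: t_{0.005,12} = ±3.055
p-value ≈ 0.0984
Decision: fail to reject H₀

Answer: t = -1.7919, fail to reject H₀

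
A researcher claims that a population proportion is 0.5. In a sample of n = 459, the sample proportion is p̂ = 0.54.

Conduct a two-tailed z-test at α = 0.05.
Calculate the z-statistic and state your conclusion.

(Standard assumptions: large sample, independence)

H₀: p = 0.5, H₁: p ≠ 0.5
Standard error: SE = √(p₀(1-p₀)/n) = √(0.5×0.5/459) = 0.023338
z-statistic: z = (p̂ - p₀)/SE = (0.54 - 0.5)/0.023338 = 1.7139
Critical value: z_0.025 = ±1.960
p-value = 0.0865
Decision: fail to reject H₀ at α = 0.05

Answer: z = 1.7139, fail to reject H₀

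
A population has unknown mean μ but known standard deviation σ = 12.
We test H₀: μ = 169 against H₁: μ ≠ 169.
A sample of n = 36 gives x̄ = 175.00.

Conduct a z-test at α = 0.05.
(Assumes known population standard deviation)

Standard error: SE = σ/√n = 12/√36 = 2.0000
z-statistic: z = (x̄ - μ₀)/SE = (175.00 - 169)/2.0000 = 3.0000
Critical value: ±1.960
p-value = 0.0027
Decision: reject H₀

Answer: z = 3.0000, reject H₀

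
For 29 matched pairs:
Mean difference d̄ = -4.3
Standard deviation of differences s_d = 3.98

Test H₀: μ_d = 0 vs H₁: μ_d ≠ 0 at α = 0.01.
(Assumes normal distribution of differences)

Answer: t = -5.8179, reject H₀

Derivation:
df = n - 1 = 28
SE = s_d/√n = 3.98/√29 = 0.7391
t = d̄/SE = -4.3/0.7391 = -5.8179
Critical value: t_{0.005,28} = ±2.763
p-value < 0.0001
Decision: reject H₀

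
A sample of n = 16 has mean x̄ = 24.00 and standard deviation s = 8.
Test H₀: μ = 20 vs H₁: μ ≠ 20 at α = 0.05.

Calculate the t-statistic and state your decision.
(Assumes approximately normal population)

df = n - 1 = 15
SE = s/√n = 8/√16 = 2.0000
t = (x̄ - μ₀)/SE = (24.00 - 20)/2.0000 = 2.0000
Critical value: t_{0.025,15} = ±2.131
p-value ≈ 0.0639
Decision: fail to reject H₀

Answer: t = 2.0000, fail to reject H₀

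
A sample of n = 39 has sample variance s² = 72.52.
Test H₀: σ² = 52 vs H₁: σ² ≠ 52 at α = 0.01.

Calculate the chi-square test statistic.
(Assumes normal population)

Answer: χ² = 52.9954, fail to reject H₀

Derivation:
df = n - 1 = 38
χ² = (n-1)s²/σ₀² = 38×72.52/52 = 52.9954
Critical values: χ²_{0.995,38} = 19.289, χ²_{0.005,38} = 64.181
Rejection region: χ² < 19.289 or χ² > 64.181
Decision: fail to reject H₀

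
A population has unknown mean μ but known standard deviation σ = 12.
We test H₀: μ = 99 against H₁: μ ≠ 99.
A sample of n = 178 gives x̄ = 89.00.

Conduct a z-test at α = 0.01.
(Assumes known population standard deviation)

Answer: z = -11.1185, reject H₀

Derivation:
Standard error: SE = σ/√n = 12/√178 = 0.8994
z-statistic: z = (x̄ - μ₀)/SE = (89.00 - 99)/0.8994 = -11.1185
Critical value: ±2.576
p-value < 0.0001
Decision: reject H₀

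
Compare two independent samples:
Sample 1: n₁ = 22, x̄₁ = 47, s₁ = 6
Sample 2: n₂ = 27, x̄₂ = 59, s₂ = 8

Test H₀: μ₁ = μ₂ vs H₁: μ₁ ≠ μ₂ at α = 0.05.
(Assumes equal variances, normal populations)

Answer: t = -5.8227, reject H₀

Derivation:
Pooled variance: s²_p = [21×6² + 26×8²]/(47) = 51.4894
s_p = 7.1756
SE = s_p×√(1/n₁ + 1/n₂) = 7.1756×√(1/22 + 1/27) = 2.0609
t = (x̄₁ - x̄₂)/SE = (47 - 59)/2.0609 = -5.8227
df = 47, t-critical = ±2.012
Decision: reject H₀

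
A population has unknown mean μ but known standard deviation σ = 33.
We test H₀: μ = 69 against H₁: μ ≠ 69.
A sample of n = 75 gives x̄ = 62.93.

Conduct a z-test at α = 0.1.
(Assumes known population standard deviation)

Standard error: SE = σ/√n = 33/√75 = 3.8105
z-statistic: z = (x̄ - μ₀)/SE = (62.93 - 69)/3.8105 = -1.5930
Critical value: ±1.645
p-value = 0.1112
Decision: fail to reject H₀

Answer: z = -1.5930, fail to reject H₀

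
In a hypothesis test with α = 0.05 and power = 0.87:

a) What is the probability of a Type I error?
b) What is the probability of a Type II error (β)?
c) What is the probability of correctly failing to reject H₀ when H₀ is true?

Answer: a) 0.05, b) 0.13, c) 0.95

Derivation:
a) Type I error probability = α = 0.05
b) Power = P(reject H₀ | H₁ true) = 1 - β = 0.87, so Type II error probability = β = 1 - Power = 0.13
c) P(fail to reject H₀ | H₀ true) = 1 - α = 0.95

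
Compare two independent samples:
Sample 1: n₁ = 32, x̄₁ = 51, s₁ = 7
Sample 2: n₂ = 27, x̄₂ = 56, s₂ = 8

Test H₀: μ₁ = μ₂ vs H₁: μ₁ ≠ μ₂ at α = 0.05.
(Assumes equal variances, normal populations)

Answer: t = -2.5604, reject H₀

Derivation:
Pooled variance: s²_p = [31×7² + 26×8²]/(57) = 55.8421
s_p = 7.4728
SE = s_p×√(1/n₁ + 1/n₂) = 7.4728×√(1/32 + 1/27) = 1.9528
t = (x̄₁ - x̄₂)/SE = (51 - 56)/1.9528 = -2.5604
df = 57, t-critical = ±2.002
Decision: reject H₀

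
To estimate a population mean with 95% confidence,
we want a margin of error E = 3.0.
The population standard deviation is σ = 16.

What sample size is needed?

z_0.025 = 1.960
n = (z×σ/E)² = (1.960×16/3.0)²
n = 109.2722
Round up: n = 110

Answer: n = 110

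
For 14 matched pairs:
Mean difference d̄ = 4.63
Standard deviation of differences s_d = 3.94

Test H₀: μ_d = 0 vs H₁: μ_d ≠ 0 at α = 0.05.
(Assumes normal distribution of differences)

df = n - 1 = 13
SE = s_d/√n = 3.94/√14 = 1.0530
t = d̄/SE = 4.63/1.0530 = 4.3970
Critical value: t_{0.025,13} = ±2.160
p-value ≈ 0.0007
Decision: reject H₀

Answer: t = 4.3970, reject H₀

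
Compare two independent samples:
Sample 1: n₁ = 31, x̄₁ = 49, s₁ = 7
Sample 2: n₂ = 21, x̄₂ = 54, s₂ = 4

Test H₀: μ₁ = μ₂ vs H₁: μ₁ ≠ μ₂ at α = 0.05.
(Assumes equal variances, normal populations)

Pooled variance: s²_p = [30×7² + 20×4²]/(50) = 35.8000
s_p = 5.9833
SE = s_p×√(1/n₁ + 1/n₂) = 5.9833×√(1/31 + 1/21) = 1.6910
t = (x̄₁ - x̄₂)/SE = (49 - 54)/1.6910 = -2.9568
df = 50, t-critical = ±2.009
Decision: reject H₀

Answer: t = -2.9568, reject H₀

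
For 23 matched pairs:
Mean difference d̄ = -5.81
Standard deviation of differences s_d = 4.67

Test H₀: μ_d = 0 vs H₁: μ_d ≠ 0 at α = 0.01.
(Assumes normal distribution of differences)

Answer: t = -5.9663, reject H₀

Derivation:
df = n - 1 = 22
SE = s_d/√n = 4.67/√23 = 0.9738
t = d̄/SE = -5.81/0.9738 = -5.9663
Critical value: t_{0.005,22} = ±2.819
p-value < 0.0001
Decision: reject H₀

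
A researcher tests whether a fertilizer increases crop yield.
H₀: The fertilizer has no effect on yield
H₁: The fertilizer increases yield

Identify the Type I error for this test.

Answer: Concluding the fertilizer works when it doesn't

Derivation:
Type I error (α): Rejecting H₀ when H₀ is true
Type II error (β): Failing to reject H₀ when H₁ is true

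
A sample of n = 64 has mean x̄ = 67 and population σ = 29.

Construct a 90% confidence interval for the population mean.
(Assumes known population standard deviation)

Answer: (61.0369, 72.9631)

Derivation:
Confidence level: 90%, α = 0.1
z_0.05 = 1.645
SE = σ/√n = 29/√64 = 3.6250
Margin of error = 1.645 × 3.6250 = 5.9631
CI: x̄ ± margin = 67 ± 5.9631
CI: (61.0369, 72.9631)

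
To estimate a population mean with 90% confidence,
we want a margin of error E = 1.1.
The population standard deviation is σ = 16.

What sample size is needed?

Answer: n = 573

Derivation:
z_0.05 = 1.645
n = (z×σ/E)² = (1.645×16/1.1)²
n = 572.5144
Round up: n = 573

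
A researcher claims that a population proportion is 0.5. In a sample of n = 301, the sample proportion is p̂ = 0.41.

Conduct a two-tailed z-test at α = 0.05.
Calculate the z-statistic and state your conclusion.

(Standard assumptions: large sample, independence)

Answer: z = -3.1228, reject H₀

Derivation:
H₀: p = 0.5, H₁: p ≠ 0.5
Standard error: SE = √(p₀(1-p₀)/n) = √(0.5×0.5/301) = 0.028820
z-statistic: z = (p̂ - p₀)/SE = (0.41 - 0.5)/0.028820 = -3.1228
Critical value: z_0.025 = ±1.960
p-value = 0.0018
Decision: reject H₀ at α = 0.05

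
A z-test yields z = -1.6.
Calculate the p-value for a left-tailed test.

For z = -1.6:
p = P(Z < -1.6) = Φ(-1.6) = 0.0548

Answer: p-value ≈ 0.0548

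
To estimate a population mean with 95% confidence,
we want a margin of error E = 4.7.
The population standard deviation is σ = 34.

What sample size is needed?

z_0.025 = 1.960
n = (z×σ/E)² = (1.960×34/4.7)²
n = 201.0362
Round up: n = 202

Answer: n = 202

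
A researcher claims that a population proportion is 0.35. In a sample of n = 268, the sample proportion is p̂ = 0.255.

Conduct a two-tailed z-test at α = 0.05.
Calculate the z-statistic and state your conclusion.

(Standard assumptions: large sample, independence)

Answer: z = -3.2606, reject H₀

Derivation:
H₀: p = 0.35, H₁: p ≠ 0.35
Standard error: SE = √(p₀(1-p₀)/n) = √(0.35×0.65/268) = 0.029136
z-statistic: z = (p̂ - p₀)/SE = (0.255 - 0.35)/0.029136 = -3.2606
Critical value: z_0.025 = ±1.960
p-value = 0.0011
Decision: reject H₀ at α = 0.05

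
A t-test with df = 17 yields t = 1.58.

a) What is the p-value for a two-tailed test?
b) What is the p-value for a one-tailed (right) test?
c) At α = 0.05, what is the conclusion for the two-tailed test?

Using t-distribution with df = 17:
a) Two-tailed: p = 2×P(T > 1.58) = 0.1325
b) One-tailed: p = P(T > 1.58) = 0.0663
c) 0.1325 ≥ 0.05, fail to reject H₀

Answer: a) 0.1325, b) 0.0663, c) fail to reject H₀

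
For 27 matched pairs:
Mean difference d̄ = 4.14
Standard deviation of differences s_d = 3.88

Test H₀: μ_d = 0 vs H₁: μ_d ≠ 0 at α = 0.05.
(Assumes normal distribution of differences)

df = n - 1 = 26
SE = s_d/√n = 3.88/√27 = 0.7467
t = d̄/SE = 4.14/0.7467 = 5.5444
Critical value: t_{0.025,26} = ±2.056
p-value < 0.0001
Decision: reject H₀

Answer: t = 5.5444, reject H₀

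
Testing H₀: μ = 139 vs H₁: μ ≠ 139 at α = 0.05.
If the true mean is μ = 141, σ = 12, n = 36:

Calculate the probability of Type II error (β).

SE = σ/√n = 12/√36 = 2.0000
Critical values: μ₀ ± z_0.025×SE = 139 ± 1.960×2.0000
Acceptance region: (135.0800, 142.9200)
Under H₁ (μ = 141): z_high = (142.9200 - 141)/2.0000 = 0.9600, z_low = (135.0800 - 141)/2.0000 = -2.9600
β = P(not reject | H₁) = Φ(0.9600) - Φ(-2.9600) ≈ 0.8299

Answer: β ≈ 0.8299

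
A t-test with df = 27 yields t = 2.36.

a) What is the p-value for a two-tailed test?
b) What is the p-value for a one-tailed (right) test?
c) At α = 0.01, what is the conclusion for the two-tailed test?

Using t-distribution with df = 27:
a) Two-tailed: p = 2×P(T > 2.36) = 0.0258
b) One-tailed: p = P(T > 2.36) = 0.0129
c) 0.0258 ≥ 0.01, fail to reject H₀

Answer: a) 0.0258, b) 0.0129, c) fail to reject H₀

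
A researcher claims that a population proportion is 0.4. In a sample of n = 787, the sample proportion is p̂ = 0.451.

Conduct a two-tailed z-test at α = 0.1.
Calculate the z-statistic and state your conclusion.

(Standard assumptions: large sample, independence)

Answer: z = 2.9205, reject H₀

Derivation:
H₀: p = 0.4, H₁: p ≠ 0.4
Standard error: SE = √(p₀(1-p₀)/n) = √(0.4×0.6/787) = 0.017463
z-statistic: z = (p̂ - p₀)/SE = (0.451 - 0.4)/0.017463 = 2.9205
Critical value: z_0.05 = ±1.645
p-value = 0.0035
Decision: reject H₀ at α = 0.1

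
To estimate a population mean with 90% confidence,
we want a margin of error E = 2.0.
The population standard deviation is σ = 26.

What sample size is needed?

Answer: n = 458

Derivation:
z_0.05 = 1.645
n = (z×σ/E)² = (1.645×26/2.0)²
n = 457.3182
Round up: n = 458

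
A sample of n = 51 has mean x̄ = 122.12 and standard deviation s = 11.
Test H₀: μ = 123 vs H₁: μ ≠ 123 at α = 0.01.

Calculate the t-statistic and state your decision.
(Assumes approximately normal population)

Answer: t = -0.5713, fail to reject H₀

Derivation:
df = n - 1 = 50
SE = s/√n = 11/√51 = 1.5403
t = (x̄ - μ₀)/SE = (122.12 - 123)/1.5403 = -0.5713
Critical value: t_{0.005,50} = ±2.678
p-value ≈ 0.5704
Decision: fail to reject H₀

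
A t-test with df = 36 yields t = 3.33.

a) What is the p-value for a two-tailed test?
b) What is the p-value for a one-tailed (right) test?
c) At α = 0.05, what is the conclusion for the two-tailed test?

Using t-distribution with df = 36:
a) Two-tailed: p = 2×P(T > 3.33) = 0.0020
b) One-tailed: p = P(T > 3.33) = 0.0010
c) 0.0020 < 0.05, reject H₀

Answer: a) 0.0020, b) 0.0010, c) reject H₀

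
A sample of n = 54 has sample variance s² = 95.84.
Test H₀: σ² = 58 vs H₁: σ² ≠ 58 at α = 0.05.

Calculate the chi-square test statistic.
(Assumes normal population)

df = n - 1 = 53
χ² = (n-1)s²/σ₀² = 53×95.84/58 = 87.5779
Critical values: χ²_{0.975,53} = 34.776, χ²_{0.025,53} = 75.002
Rejection region: χ² < 34.776 or χ² > 75.002
Decision: reject H₀

Answer: χ² = 87.5779, reject H₀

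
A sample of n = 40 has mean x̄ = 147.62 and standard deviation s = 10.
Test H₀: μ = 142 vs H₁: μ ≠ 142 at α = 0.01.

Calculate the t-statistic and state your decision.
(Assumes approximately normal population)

Answer: t = 3.5545, reject H₀

Derivation:
df = n - 1 = 39
SE = s/√n = 10/√40 = 1.5811
t = (x̄ - μ₀)/SE = (147.62 - 142)/1.5811 = 3.5545
Critical value: t_{0.005,39} = ±2.708
p-value ≈ 0.0010
Decision: reject H₀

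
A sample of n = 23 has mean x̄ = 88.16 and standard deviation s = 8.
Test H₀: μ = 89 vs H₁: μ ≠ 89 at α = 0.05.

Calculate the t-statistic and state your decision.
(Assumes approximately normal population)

Answer: t = -0.5036, fail to reject H₀

Derivation:
df = n - 1 = 22
SE = s/√n = 8/√23 = 1.6681
t = (x̄ - μ₀)/SE = (88.16 - 89)/1.6681 = -0.5036
Critical value: t_{0.025,22} = ±2.074
p-value ≈ 0.6195
Decision: fail to reject H₀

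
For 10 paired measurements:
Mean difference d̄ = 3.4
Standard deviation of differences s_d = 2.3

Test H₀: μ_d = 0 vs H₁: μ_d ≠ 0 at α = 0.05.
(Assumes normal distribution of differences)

df = n - 1 = 9
SE = s_d/√n = 2.3/√10 = 0.7273
t = d̄/SE = 3.4/0.7273 = 4.6748
Critical value: t_{0.025,9} = ±2.262
p-value ≈ 0.0012
Decision: reject H₀

Answer: t = 4.6748, reject H₀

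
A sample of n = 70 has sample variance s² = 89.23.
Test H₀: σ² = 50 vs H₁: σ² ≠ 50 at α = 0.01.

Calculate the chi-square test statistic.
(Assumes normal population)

df = n - 1 = 69
χ² = (n-1)s²/σ₀² = 69×89.23/50 = 123.1374
Critical values: χ²_{0.995,69} = 42.494, χ²_{0.005,69} = 102.996
Rejection region: χ² < 42.494 or χ² > 102.996
Decision: reject H₀

Answer: χ² = 123.1374, reject H₀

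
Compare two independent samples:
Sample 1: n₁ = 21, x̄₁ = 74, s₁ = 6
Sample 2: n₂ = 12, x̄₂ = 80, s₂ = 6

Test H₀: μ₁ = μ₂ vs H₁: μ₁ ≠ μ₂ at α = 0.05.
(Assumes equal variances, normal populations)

Pooled variance: s²_p = [20×6² + 11×6²]/(31) = 36.0000
s_p = 6.0000
SE = s_p×√(1/n₁ + 1/n₂) = 6.0000×√(1/21 + 1/12) = 2.1712
t = (x̄₁ - x̄₂)/SE = (74 - 80)/2.1712 = -2.7634
df = 31, t-critical = ±2.040
Decision: reject H₀

Answer: t = -2.7634, reject H₀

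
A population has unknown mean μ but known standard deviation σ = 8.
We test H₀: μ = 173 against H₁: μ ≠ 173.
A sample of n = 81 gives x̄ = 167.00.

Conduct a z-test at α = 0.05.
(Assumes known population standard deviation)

Answer: z = -6.7499, reject H₀

Derivation:
Standard error: SE = σ/√n = 8/√81 = 0.8889
z-statistic: z = (x̄ - μ₀)/SE = (167.00 - 173)/0.8889 = -6.7499
Critical value: ±1.960
p-value < 0.0001
Decision: reject H₀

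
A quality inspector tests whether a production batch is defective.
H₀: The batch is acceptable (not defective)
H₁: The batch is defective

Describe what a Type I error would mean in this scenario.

A Type I error (probability α) occurs when we reject a true H₀.
A Type II error (probability β) occurs when we fail to reject a false H₀.

Answer: Rejecting an acceptable batch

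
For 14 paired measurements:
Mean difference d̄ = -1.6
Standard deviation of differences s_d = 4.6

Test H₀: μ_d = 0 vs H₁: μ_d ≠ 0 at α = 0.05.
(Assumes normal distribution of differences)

df = n - 1 = 13
SE = s_d/√n = 4.6/√14 = 1.2294
t = d̄/SE = -1.6/1.2294 = -1.3014
Critical value: t_{0.025,13} = ±2.160
p-value ≈ 0.2157
Decision: fail to reject H₀

Answer: t = -1.3014, fail to reject H₀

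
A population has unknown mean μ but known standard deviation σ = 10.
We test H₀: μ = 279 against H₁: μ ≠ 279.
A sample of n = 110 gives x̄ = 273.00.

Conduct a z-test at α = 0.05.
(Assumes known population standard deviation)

Answer: z = -6.2926, reject H₀

Derivation:
Standard error: SE = σ/√n = 10/√110 = 0.9535
z-statistic: z = (x̄ - μ₀)/SE = (273.00 - 279)/0.9535 = -6.2926
Critical value: ±1.960
p-value < 0.0001
Decision: reject H₀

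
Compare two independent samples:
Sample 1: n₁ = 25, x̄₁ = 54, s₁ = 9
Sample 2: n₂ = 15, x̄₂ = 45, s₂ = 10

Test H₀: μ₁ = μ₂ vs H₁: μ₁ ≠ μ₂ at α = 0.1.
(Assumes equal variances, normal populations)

Answer: t = 2.9375, reject H₀

Derivation:
Pooled variance: s²_p = [24×9² + 14×10²]/(38) = 88.0000
s_p = 9.3808
SE = s_p×√(1/n₁ + 1/n₂) = 9.3808×√(1/25 + 1/15) = 3.0638
t = (x̄₁ - x̄₂)/SE = (54 - 45)/3.0638 = 2.9375
df = 38, t-critical = ±1.686
Decision: reject H₀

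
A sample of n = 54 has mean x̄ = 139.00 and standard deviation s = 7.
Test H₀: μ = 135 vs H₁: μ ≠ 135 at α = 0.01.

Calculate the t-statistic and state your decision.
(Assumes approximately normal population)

Answer: t = 4.1990, reject H₀

Derivation:
df = n - 1 = 53
SE = s/√n = 7/√54 = 0.9526
t = (x̄ - μ₀)/SE = (139.00 - 135)/0.9526 = 4.1990
Critical value: t_{0.005,53} = ±2.672
p-value ≈ 0.0001
Decision: reject H₀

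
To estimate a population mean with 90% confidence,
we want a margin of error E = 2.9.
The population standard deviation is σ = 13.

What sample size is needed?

z_0.05 = 1.645
n = (z×σ/E)² = (1.645×13/2.9)²
n = 54.3779
Round up: n = 55

Answer: n = 55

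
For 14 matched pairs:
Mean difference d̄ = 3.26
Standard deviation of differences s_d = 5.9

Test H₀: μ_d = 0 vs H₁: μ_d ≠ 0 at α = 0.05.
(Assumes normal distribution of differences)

df = n - 1 = 13
SE = s_d/√n = 5.9/√14 = 1.5768
t = d̄/SE = 3.26/1.5768 = 2.0675
Critical value: t_{0.025,13} = ±2.160
p-value ≈ 0.0592
Decision: fail to reject H₀

Answer: t = 2.0675, fail to reject H₀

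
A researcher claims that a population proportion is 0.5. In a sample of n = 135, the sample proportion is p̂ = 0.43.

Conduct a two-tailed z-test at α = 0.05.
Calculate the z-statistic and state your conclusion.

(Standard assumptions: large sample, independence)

Answer: z = -1.6267, fail to reject H₀

Derivation:
H₀: p = 0.5, H₁: p ≠ 0.5
Standard error: SE = √(p₀(1-p₀)/n) = √(0.5×0.5/135) = 0.043033
z-statistic: z = (p̂ - p₀)/SE = (0.43 - 0.5)/0.043033 = -1.6267
Critical value: z_0.025 = ±1.960
p-value = 0.1038
Decision: fail to reject H₀ at α = 0.05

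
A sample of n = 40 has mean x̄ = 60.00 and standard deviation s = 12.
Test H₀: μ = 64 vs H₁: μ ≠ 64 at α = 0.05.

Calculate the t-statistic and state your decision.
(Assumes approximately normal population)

df = n - 1 = 39
SE = s/√n = 12/√40 = 1.8974
t = (x̄ - μ₀)/SE = (60.00 - 64)/1.8974 = -2.1081
Critical value: t_{0.025,39} = ±2.023
p-value ≈ 0.0415
Decision: reject H₀

Answer: t = -2.1081, reject H₀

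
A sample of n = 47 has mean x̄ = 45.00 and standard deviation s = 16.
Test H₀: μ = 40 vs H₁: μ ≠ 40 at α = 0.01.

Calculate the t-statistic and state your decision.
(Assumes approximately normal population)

df = n - 1 = 46
SE = s/√n = 16/√47 = 2.3338
t = (x̄ - μ₀)/SE = (45.00 - 40)/2.3338 = 2.1424
Critical value: t_{0.005,46} = ±2.687
p-value ≈ 0.0375
Decision: fail to reject H₀

Answer: t = 2.1424, fail to reject H₀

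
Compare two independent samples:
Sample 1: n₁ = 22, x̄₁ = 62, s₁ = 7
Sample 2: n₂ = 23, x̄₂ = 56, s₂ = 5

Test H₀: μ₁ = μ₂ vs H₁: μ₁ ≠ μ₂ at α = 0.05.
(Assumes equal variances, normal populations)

Pooled variance: s²_p = [21×7² + 22×5²]/(43) = 36.7209
s_p = 6.0598
SE = s_p×√(1/n₁ + 1/n₂) = 6.0598×√(1/22 + 1/23) = 1.8071
t = (x̄₁ - x̄₂)/SE = (62 - 56)/1.8071 = 3.3202
df = 43, t-critical = ±2.017
Decision: reject H₀

Answer: t = 3.3202, reject H₀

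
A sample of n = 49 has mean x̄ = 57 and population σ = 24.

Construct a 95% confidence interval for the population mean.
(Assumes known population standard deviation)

Answer: (50.2799, 63.7201)

Derivation:
Confidence level: 95%, α = 0.05
z_0.025 = 1.960
SE = σ/√n = 24/√49 = 3.4286
Margin of error = 1.960 × 3.4286 = 6.7201
CI: x̄ ± margin = 57 ± 6.7201
CI: (50.2799, 63.7201)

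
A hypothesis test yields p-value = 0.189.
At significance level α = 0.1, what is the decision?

Answer: fail to reject H₀

Derivation:
Compare p-value to α:
0.189 ≥ 0.1
Decision: fail to reject H₀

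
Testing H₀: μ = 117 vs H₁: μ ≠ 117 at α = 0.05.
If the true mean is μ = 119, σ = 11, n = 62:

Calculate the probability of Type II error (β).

SE = σ/√n = 11/√62 = 1.3970
Critical values: μ₀ ± z_0.025×SE = 117 ± 1.960×1.3970
Acceptance region: (114.2619, 119.7381)
Under H₁ (μ = 119): z_high = (119.7381 - 119)/1.3970 = 0.5283, z_low = (114.2619 - 119)/1.3970 = -3.3916
β = P(not reject | H₁) = Φ(0.5283) - Φ(-3.3916) ≈ 0.7010

Answer: β ≈ 0.7010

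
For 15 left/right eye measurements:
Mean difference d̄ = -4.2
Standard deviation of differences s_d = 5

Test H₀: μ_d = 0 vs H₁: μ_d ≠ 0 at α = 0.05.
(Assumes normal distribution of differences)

Answer: t = -3.2533, reject H₀

Derivation:
df = n - 1 = 14
SE = s_d/√n = 5/√15 = 1.2910
t = d̄/SE = -4.2/1.2910 = -3.2533
Critical value: t_{0.025,14} = ±2.145
p-value ≈ 0.0058
Decision: reject H₀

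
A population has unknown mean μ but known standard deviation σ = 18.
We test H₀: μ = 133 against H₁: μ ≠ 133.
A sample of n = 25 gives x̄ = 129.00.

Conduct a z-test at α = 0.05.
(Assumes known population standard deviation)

Answer: z = -1.1111, fail to reject H₀

Derivation:
Standard error: SE = σ/√n = 18/√25 = 3.6000
z-statistic: z = (x̄ - μ₀)/SE = (129.00 - 133)/3.6000 = -1.1111
Critical value: ±1.960
p-value = 0.2665
Decision: fail to reject H₀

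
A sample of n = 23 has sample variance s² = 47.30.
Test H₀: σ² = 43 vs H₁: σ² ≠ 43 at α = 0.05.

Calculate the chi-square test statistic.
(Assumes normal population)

Answer: χ² = 24.2000, fail to reject H₀

Derivation:
df = n - 1 = 22
χ² = (n-1)s²/σ₀² = 22×47.30/43 = 24.2000
Critical values: χ²_{0.975,22} = 10.982, χ²_{0.025,22} = 36.781
Rejection region: χ² < 10.982 or χ² > 36.781
Decision: fail to reject H₀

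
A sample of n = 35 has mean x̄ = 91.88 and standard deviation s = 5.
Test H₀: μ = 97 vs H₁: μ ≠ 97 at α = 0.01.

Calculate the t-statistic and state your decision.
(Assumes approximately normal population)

df = n - 1 = 34
SE = s/√n = 5/√35 = 0.8452
t = (x̄ - μ₀)/SE = (91.88 - 97)/0.8452 = -6.0577
Critical value: t_{0.005,34} = ±2.728
p-value < 0.0001
Decision: reject H₀

Answer: t = -6.0577, reject H₀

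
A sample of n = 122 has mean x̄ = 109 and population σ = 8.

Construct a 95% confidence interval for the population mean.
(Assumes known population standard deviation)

Answer: (107.5804, 110.4196)

Derivation:
Confidence level: 95%, α = 0.05
z_0.025 = 1.960
SE = σ/√n = 8/√122 = 0.7243
Margin of error = 1.960 × 0.7243 = 1.4196
CI: x̄ ± margin = 109 ± 1.4196
CI: (107.5804, 110.4196)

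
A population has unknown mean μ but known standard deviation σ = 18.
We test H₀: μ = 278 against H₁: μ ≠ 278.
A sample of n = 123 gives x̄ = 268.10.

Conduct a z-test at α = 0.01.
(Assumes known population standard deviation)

Answer: z = -6.0998, reject H₀

Derivation:
Standard error: SE = σ/√n = 18/√123 = 1.6230
z-statistic: z = (x̄ - μ₀)/SE = (268.10 - 278)/1.6230 = -6.0998
Critical value: ±2.576
p-value < 0.0001
Decision: reject H₀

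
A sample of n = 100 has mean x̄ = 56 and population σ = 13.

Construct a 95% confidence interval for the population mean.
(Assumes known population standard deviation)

Confidence level: 95%, α = 0.05
z_0.025 = 1.960
SE = σ/√n = 13/√100 = 1.3000
Margin of error = 1.960 × 1.3000 = 2.5480
CI: x̄ ± margin = 56 ± 2.5480
CI: (53.4520, 58.5480)

Answer: (53.4520, 58.5480)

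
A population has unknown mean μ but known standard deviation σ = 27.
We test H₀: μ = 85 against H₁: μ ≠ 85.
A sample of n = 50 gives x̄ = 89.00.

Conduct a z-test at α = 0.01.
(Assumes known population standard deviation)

Standard error: SE = σ/√n = 27/√50 = 3.8184
z-statistic: z = (x̄ - μ₀)/SE = (89.00 - 85)/3.8184 = 1.0476
Critical value: ±2.576
p-value = 0.2948
Decision: fail to reject H₀

Answer: z = 1.0476, fail to reject H₀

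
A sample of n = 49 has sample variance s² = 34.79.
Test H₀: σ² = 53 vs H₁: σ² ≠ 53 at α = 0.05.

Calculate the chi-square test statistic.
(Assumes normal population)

Answer: χ² = 31.5079, fail to reject H₀

Derivation:
df = n - 1 = 48
χ² = (n-1)s²/σ₀² = 48×34.79/53 = 31.5079
Critical values: χ²_{0.975,48} = 30.755, χ²_{0.025,48} = 69.023
Rejection region: χ² < 30.755 or χ² > 69.023
Decision: fail to reject H₀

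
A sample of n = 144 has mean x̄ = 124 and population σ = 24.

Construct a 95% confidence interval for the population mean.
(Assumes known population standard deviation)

Answer: (120.0800, 127.9200)

Derivation:
Confidence level: 95%, α = 0.05
z_0.025 = 1.960
SE = σ/√n = 24/√144 = 2.0000
Margin of error = 1.960 × 2.0000 = 3.9200
CI: x̄ ± margin = 124 ± 3.9200
CI: (120.0800, 127.9200)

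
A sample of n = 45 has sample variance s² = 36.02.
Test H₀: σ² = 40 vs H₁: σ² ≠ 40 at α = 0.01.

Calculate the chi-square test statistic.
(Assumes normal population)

Answer: χ² = 39.6220, fail to reject H₀

Derivation:
df = n - 1 = 44
χ² = (n-1)s²/σ₀² = 44×36.02/40 = 39.6220
Critical values: χ²_{0.995,44} = 23.584, χ²_{0.005,44} = 71.893
Rejection region: χ² < 23.584 or χ² > 71.893
Decision: fail to reject H₀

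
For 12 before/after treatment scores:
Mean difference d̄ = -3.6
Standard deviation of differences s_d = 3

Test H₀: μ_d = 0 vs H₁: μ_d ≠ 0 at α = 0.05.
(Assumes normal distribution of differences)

Answer: t = -4.1570, reject H₀

Derivation:
df = n - 1 = 11
SE = s_d/√n = 3/√12 = 0.8660
t = d̄/SE = -3.6/0.8660 = -4.1570
Critical value: t_{0.025,11} = ±2.201
p-value ≈ 0.0016
Decision: reject H₀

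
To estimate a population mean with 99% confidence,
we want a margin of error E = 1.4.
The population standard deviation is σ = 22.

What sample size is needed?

z_0.005 = 2.576
n = (z×σ/E)² = (2.576×22/1.4)²
n = 1638.6304
Round up: n = 1639

Answer: n = 1639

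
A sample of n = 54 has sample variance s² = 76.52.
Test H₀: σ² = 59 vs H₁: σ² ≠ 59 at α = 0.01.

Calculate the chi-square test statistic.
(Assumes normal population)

Answer: χ² = 68.7383, fail to reject H₀

Derivation:
df = n - 1 = 53
χ² = (n-1)s²/σ₀² = 53×76.52/59 = 68.7383
Critical values: χ²_{0.995,53} = 30.230, χ²_{0.005,53} = 83.253
Rejection region: χ² < 30.230 or χ² > 83.253
Decision: fail to reject H₀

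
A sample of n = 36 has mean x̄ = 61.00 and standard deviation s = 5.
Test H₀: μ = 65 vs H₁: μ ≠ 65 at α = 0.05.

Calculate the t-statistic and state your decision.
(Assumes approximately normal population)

df = n - 1 = 35
SE = s/√n = 5/√36 = 0.8333
t = (x̄ - μ₀)/SE = (61.00 - 65)/0.8333 = -4.8002
Critical value: t_{0.025,35} = ±2.030
p-value < 0.0001
Decision: reject H₀

Answer: t = -4.8002, reject H₀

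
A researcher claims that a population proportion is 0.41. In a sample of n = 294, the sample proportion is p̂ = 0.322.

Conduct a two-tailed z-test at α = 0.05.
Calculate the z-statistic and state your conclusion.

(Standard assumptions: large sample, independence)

Answer: z = -3.0679, reject H₀

Derivation:
H₀: p = 0.41, H₁: p ≠ 0.41
Standard error: SE = √(p₀(1-p₀)/n) = √(0.41×0.59/294) = 0.028684
z-statistic: z = (p̂ - p₀)/SE = (0.322 - 0.41)/0.028684 = -3.0679
Critical value: z_0.025 = ±1.960
p-value = 0.0022
Decision: reject H₀ at α = 0.05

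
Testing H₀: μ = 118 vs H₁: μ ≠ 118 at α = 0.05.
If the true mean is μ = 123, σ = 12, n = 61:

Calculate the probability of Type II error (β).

SE = σ/√n = 12/√61 = 1.5364
Critical values: μ₀ ± z_0.025×SE = 118 ± 1.960×1.5364
Acceptance region: (114.9887, 121.0113)
Under H₁ (μ = 123): z_high = (121.0113 - 123)/1.5364 = -1.2944, z_low = (114.9887 - 123)/1.5364 = -5.2143
β = P(not reject | H₁) = Φ(-1.2944) - Φ(-5.2143) ≈ 0.0978

Answer: β ≈ 0.0978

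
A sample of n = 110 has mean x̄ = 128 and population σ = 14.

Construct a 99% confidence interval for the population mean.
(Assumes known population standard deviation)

Answer: (124.5616, 131.4384)

Derivation:
Confidence level: 99%, α = 0.01
z_0.005 = 2.576
SE = σ/√n = 14/√110 = 1.3348
Margin of error = 2.576 × 1.3348 = 3.4384
CI: x̄ ± margin = 128 ± 3.4384
CI: (124.5616, 131.4384)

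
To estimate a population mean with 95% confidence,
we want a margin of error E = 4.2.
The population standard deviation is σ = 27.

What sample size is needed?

Answer: n = 159

Derivation:
z_0.025 = 1.960
n = (z×σ/E)² = (1.960×27/4.2)²
n = 158.7600
Round up: n = 159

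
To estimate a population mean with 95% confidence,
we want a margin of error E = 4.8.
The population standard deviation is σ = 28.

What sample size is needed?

Answer: n = 131

Derivation:
z_0.025 = 1.960
n = (z×σ/E)² = (1.960×28/4.8)²
n = 130.7211
Round up: n = 131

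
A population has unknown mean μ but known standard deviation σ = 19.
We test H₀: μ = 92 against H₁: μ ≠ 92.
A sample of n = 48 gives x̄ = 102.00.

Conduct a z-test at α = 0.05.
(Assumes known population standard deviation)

Answer: z = 3.6464, reject H₀

Derivation:
Standard error: SE = σ/√n = 19/√48 = 2.7424
z-statistic: z = (x̄ - μ₀)/SE = (102.00 - 92)/2.7424 = 3.6464
Critical value: ±1.960
p-value = 0.0003
Decision: reject H₀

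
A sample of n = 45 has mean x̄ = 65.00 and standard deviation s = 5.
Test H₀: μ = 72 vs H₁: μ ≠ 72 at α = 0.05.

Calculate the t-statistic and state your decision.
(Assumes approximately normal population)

df = n - 1 = 44
SE = s/√n = 5/√45 = 0.7454
t = (x̄ - μ₀)/SE = (65.00 - 72)/0.7454 = -9.3909
Critical value: t_{0.025,44} = ±2.015
p-value < 0.0001
Decision: reject H₀

Answer: t = -9.3909, reject H₀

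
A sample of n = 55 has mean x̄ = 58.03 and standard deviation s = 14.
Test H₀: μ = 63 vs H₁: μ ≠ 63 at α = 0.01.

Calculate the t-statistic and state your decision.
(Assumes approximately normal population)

Answer: t = -2.6327, fail to reject H₀

Derivation:
df = n - 1 = 54
SE = s/√n = 14/√55 = 1.8878
t = (x̄ - μ₀)/SE = (58.03 - 63)/1.8878 = -2.6327
Critical value: t_{0.005,54} = ±2.670
p-value ≈ 0.0110
Decision: fail to reject H₀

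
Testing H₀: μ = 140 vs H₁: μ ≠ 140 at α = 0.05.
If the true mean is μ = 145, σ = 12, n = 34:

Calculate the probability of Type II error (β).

Answer: β ≈ 0.3194

Derivation:
SE = σ/√n = 12/√34 = 2.0580
Critical values: μ₀ ± z_0.025×SE = 140 ± 1.960×2.0580
Acceptance region: (135.9663, 144.0337)
Under H₁ (μ = 145): z_high = (144.0337 - 145)/2.0580 = -0.4695, z_low = (135.9663 - 145)/2.0580 = -4.3896
β = P(not reject | H₁) = Φ(-0.4695) - Φ(-4.3896) ≈ 0.3194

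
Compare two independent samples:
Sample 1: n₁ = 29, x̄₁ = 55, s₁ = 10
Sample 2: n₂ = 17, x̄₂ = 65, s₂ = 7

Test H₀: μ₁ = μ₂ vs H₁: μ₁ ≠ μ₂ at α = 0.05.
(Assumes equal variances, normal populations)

Answer: t = -3.6274, reject H₀

Derivation:
Pooled variance: s²_p = [28×10² + 16×7²]/(44) = 81.4545
s_p = 9.0252
SE = s_p×√(1/n₁ + 1/n₂) = 9.0252×√(1/29 + 1/17) = 2.7568
t = (x̄₁ - x̄₂)/SE = (55 - 65)/2.7568 = -3.6274
df = 44, t-critical = ±2.015
Decision: reject H₀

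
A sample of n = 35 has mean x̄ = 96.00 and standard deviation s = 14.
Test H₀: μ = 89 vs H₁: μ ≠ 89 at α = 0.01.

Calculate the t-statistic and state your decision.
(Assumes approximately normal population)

Answer: t = 2.9581, reject H₀

Derivation:
df = n - 1 = 34
SE = s/√n = 14/√35 = 2.3664
t = (x̄ - μ₀)/SE = (96.00 - 89)/2.3664 = 2.9581
Critical value: t_{0.005,34} = ±2.728
p-value ≈ 0.0056
Decision: reject H₀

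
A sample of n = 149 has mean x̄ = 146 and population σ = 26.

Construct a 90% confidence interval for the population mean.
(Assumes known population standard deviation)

Answer: (142.4962, 149.5038)

Derivation:
Confidence level: 90%, α = 0.1
z_0.05 = 1.645
SE = σ/√n = 26/√149 = 2.1300
Margin of error = 1.645 × 2.1300 = 3.5038
CI: x̄ ± margin = 146 ± 3.5038
CI: (142.4962, 149.5038)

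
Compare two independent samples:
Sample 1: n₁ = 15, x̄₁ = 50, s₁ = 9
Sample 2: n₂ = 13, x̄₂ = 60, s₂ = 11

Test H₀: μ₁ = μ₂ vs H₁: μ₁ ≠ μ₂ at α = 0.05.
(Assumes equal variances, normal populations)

Pooled variance: s²_p = [14×9² + 12×11²]/(26) = 99.4615
s_p = 9.9730
SE = s_p×√(1/n₁ + 1/n₂) = 9.9730×√(1/15 + 1/13) = 3.7791
t = (x̄₁ - x̄₂)/SE = (50 - 60)/3.7791 = -2.6461
df = 26, t-critical = ±2.056
Decision: reject H₀

Answer: t = -2.6461, reject H₀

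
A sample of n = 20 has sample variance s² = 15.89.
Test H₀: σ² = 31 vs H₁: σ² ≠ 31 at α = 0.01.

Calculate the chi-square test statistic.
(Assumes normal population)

Answer: χ² = 9.7390, fail to reject H₀

Derivation:
df = n - 1 = 19
χ² = (n-1)s²/σ₀² = 19×15.89/31 = 9.7390
Critical values: χ²_{0.995,19} = 6.844, χ²_{0.005,19} = 38.582
Rejection region: χ² < 6.844 or χ² > 38.582
Decision: fail to reject H₀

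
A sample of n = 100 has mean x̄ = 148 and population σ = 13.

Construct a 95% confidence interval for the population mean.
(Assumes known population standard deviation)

Confidence level: 95%, α = 0.05
z_0.025 = 1.960
SE = σ/√n = 13/√100 = 1.3000
Margin of error = 1.960 × 1.3000 = 2.5480
CI: x̄ ± margin = 148 ± 2.5480
CI: (145.4520, 150.5480)

Answer: (145.4520, 150.5480)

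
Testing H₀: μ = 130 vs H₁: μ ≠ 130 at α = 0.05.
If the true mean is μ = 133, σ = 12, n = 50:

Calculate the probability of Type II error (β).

Answer: β ≈ 0.5761

Derivation:
SE = σ/√n = 12/√50 = 1.6971
Critical values: μ₀ ± z_0.025×SE = 130 ± 1.960×1.6971
Acceptance region: (126.6737, 133.3263)
Under H₁ (μ = 133): z_high = (133.3263 - 133)/1.6971 = 0.1923, z_low = (126.6737 - 133)/1.6971 = -3.7277
β = P(not reject | H₁) = Φ(0.1923) - Φ(-3.7277) ≈ 0.5761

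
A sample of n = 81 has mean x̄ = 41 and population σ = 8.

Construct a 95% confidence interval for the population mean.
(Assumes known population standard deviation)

Answer: (39.2578, 42.7422)

Derivation:
Confidence level: 95%, α = 0.05
z_0.025 = 1.960
SE = σ/√n = 8/√81 = 0.8889
Margin of error = 1.960 × 0.8889 = 1.7422
CI: x̄ ± margin = 41 ± 1.7422
CI: (39.2578, 42.7422)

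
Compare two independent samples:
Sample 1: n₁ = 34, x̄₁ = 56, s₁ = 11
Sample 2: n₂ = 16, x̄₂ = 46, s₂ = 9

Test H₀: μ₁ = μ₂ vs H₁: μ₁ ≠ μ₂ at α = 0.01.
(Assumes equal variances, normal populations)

Pooled variance: s²_p = [33×11² + 15×9²]/(48) = 108.5000
s_p = 10.4163
SE = s_p×√(1/n₁ + 1/n₂) = 10.4163×√(1/34 + 1/16) = 3.1579
t = (x̄₁ - x̄₂)/SE = (56 - 46)/3.1579 = 3.1667
df = 48, t-critical = ±2.682
Decision: reject H₀

Answer: t = 3.1667, reject H₀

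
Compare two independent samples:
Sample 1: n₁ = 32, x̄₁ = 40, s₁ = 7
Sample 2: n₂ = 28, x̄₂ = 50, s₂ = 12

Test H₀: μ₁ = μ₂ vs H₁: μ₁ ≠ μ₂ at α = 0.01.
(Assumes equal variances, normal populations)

Pooled variance: s²_p = [31×7² + 27×12²]/(58) = 93.2241
s_p = 9.6553
SE = s_p×√(1/n₁ + 1/n₂) = 9.6553×√(1/32 + 1/28) = 2.4985
t = (x̄₁ - x̄₂)/SE = (40 - 50)/2.4985 = -4.0024
df = 58, t-critical = ±2.663
Decision: reject H₀

Answer: t = -4.0024, reject H₀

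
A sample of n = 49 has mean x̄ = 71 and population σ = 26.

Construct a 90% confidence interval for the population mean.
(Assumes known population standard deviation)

Answer: (64.8900, 77.1100)

Derivation:
Confidence level: 90%, α = 0.1
z_0.05 = 1.645
SE = σ/√n = 26/√49 = 3.7143
Margin of error = 1.645 × 3.7143 = 6.1100
CI: x̄ ± margin = 71 ± 6.1100
CI: (64.8900, 77.1100)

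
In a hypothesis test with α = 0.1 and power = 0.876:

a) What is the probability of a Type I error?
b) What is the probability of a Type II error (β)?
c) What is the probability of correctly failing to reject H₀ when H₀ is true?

a) Type I error probability = α = 0.1
b) Power = P(reject H₀ | H₁ true) = 1 - β = 0.876, so Type II error probability = β = 1 - Power = 0.124
c) P(fail to reject H₀ | H₀ true) = 1 - α = 0.9

Answer: a) 0.1, b) 0.124, c) 0.9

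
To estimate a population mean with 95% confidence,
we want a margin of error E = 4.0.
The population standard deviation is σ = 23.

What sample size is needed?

z_0.025 = 1.960
n = (z×σ/E)² = (1.960×23/4.0)²
n = 127.0129
Round up: n = 128

Answer: n = 128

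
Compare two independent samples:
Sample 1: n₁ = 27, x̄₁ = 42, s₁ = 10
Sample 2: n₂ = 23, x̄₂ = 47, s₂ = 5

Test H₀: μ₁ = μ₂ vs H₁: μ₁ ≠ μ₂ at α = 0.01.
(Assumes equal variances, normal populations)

Pooled variance: s²_p = [26×10² + 22×5²]/(48) = 65.6250
s_p = 8.1009
SE = s_p×√(1/n₁ + 1/n₂) = 8.1009×√(1/27 + 1/23) = 2.2986
t = (x̄₁ - x̄₂)/SE = (42 - 47)/2.2986 = -2.1752
df = 48, t-critical = ±2.682
Decision: fail to reject H₀

Answer: t = -2.1752, fail to reject H₀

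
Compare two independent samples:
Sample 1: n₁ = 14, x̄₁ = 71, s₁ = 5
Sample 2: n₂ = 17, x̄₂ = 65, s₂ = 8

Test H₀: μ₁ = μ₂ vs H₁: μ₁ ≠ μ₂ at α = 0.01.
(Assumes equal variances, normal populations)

Pooled variance: s²_p = [13×5² + 16×8²]/(29) = 46.5172
s_p = 6.8204
SE = s_p×√(1/n₁ + 1/n₂) = 6.8204×√(1/14 + 1/17) = 2.4615
t = (x̄₁ - x̄₂)/SE = (71 - 65)/2.4615 = 2.4375
df = 29, t-critical = ±2.756
Decision: fail to reject H₀

Answer: t = 2.4375, fail to reject H₀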